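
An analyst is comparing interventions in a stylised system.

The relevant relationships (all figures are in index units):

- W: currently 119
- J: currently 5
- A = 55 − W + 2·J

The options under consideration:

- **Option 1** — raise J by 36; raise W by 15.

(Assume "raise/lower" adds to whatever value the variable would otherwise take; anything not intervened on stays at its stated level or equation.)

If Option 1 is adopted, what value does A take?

3

Option 1 (J + 36, W + 15):
  W = 119 + 15 = 134
  J = 5 + 36 = 41
  A = 55 − 134 + 2·41 = 3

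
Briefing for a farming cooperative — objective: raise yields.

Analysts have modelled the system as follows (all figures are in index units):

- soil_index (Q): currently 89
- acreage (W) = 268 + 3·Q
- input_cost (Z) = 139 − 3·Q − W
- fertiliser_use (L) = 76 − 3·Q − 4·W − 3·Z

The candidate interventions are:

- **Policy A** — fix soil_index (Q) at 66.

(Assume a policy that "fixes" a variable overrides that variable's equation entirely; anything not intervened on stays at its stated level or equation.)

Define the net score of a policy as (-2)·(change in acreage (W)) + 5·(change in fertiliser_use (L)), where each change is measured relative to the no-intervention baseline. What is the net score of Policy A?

-207

Baseline:
  Q = 89
  W = 268 + 3·89 = 535
  Z = 139 − 3·89 − 535 = -663
  L = 76 − 3·89 − 4·535 − 3·(-663) = -342
Policy A (Q := 66):
  Q = 66
  W = 268 + 3·66 = 466
  Z = 139 − 3·66 − 466 = -525
  L = 76 − 3·66 − 4·466 − 3·(-525) = -411
ΔW = 466 − 535 = -69; ΔL = -411 − (-342) = -69
Score = (-2)·(-69) + 5·(-69) = -207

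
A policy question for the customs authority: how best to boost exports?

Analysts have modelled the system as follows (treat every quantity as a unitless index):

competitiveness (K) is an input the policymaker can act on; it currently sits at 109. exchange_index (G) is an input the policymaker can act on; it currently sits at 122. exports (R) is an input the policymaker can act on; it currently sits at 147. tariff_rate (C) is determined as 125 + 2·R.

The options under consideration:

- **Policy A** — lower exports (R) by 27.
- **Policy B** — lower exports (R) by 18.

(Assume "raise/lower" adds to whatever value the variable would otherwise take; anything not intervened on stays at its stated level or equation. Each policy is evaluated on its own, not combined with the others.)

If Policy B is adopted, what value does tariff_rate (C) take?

Policy B (R − 18):
  R = 147 − 18 = 129
  C = 125 + 2·129 = 383

383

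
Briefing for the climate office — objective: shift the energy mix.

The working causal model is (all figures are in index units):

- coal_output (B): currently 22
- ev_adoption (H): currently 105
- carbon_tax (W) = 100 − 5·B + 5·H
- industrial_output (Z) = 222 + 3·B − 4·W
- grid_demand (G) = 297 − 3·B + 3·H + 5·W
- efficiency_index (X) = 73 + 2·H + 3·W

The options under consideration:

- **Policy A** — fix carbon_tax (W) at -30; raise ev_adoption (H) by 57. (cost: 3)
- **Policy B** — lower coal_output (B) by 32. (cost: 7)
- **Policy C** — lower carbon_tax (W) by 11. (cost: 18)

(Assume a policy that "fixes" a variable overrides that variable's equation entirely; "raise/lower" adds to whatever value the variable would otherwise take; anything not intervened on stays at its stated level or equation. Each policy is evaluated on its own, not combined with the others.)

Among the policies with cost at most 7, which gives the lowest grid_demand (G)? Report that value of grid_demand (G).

Policy A (W := -30, H + 57):
  B = 22
  H = 105 + 57 = 162
  W = -30
  G = 297 − 3·22 + 3·162 + 5·(-30) = 567
Policy B (B − 32):
  B = 22 − 32 = -10
  H = 105
  W = 100 − 5·(-10) + 5·105 = 675
  G = 297 − 3·(-10) + 3·105 + 5·675 = 4017
Comparing — Policy A: G=567, Policy B: G=4017. Lowest is 567 (Policy A).

567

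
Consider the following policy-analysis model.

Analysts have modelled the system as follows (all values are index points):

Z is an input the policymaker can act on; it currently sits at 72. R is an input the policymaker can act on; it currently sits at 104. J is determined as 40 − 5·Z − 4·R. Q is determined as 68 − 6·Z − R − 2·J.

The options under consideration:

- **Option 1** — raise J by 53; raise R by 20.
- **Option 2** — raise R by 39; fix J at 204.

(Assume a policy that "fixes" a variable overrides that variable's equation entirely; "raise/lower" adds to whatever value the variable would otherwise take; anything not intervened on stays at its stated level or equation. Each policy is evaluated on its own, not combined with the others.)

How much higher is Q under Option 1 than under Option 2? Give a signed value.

1953

Option 1 (J + 53, R + 20):
  Z = 72
  R = 104 + 20 = 124
  J = 40 − 5·72 − 4·124 (+53 from intervention) = -763
  Q = 68 − 6·72 − 124 − 2·(-763) = 1038
Option 2 (R + 39, J := 204):
  Z = 72
  R = 104 + 39 = 143
  J = 204
  Q = 68 − 6·72 − 143 − 2·204 = -915
Q: 1038 − (-915) = 1953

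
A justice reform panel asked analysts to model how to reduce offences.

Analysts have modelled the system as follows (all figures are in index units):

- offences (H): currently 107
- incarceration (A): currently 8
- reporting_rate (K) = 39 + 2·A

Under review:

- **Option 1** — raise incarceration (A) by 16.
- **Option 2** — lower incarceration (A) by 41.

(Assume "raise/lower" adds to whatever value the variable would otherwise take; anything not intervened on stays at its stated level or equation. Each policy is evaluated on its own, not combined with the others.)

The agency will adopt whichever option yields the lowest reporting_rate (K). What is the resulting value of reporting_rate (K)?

Option 1 (A + 16):
  A = 8 + 16 = 24
  K = 39 + 2·24 = 87
Option 2 (A − 41):
  A = 8 − 41 = -33
  K = 39 + 2·(-33) = -27
Comparing — Option 1: K=87, Option 2: K=-27. Lowest is -27 (Option 2).

-27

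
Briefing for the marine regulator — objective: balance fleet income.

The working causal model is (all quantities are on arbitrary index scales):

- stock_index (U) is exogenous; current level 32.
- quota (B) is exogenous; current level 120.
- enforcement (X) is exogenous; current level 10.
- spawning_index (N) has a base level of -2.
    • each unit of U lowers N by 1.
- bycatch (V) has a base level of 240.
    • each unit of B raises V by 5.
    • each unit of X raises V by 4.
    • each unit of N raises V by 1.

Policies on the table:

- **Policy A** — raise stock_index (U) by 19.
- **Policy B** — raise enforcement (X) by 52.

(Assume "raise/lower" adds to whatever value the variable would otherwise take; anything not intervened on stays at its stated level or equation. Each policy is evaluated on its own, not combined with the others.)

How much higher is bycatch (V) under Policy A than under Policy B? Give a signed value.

Policy A (U + 19):
  U = 32 + 19 = 51
  B = 120
  X = 10
  N = -2 − 51 = -53
  V = 240 + 5·120 + 4·10 + (-53) = 827
Policy B (X + 52):
  U = 32
  B = 120
  X = 10 + 52 = 62
  N = -2 − 32 = -34
  V = 240 + 5·120 + 4·62 + (-34) = 1054
V: 827 − 1054 = -227

-227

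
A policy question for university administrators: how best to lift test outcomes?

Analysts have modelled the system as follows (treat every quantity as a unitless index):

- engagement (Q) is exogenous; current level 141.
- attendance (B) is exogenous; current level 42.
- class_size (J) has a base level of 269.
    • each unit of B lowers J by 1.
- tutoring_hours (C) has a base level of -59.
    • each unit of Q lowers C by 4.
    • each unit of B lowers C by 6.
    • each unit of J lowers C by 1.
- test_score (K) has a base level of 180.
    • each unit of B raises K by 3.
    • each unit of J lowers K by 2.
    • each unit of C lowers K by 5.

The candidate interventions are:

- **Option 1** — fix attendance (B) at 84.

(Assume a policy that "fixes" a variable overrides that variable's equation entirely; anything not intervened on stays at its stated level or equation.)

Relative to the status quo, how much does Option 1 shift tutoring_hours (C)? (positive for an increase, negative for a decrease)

Baseline:
  Q = 141
  B = 42
  J = 269 − 42 = 227
  C = -59 − 4·141 − 6·42 − 227 = -1102
Option 1 (B := 84):
  Q = 141
  B = 84
  J = 269 − 84 = 185
  C = -59 − 4·141 − 6·84 − 185 = -1312
Change in C: -1312 − (-1102) = -210

-210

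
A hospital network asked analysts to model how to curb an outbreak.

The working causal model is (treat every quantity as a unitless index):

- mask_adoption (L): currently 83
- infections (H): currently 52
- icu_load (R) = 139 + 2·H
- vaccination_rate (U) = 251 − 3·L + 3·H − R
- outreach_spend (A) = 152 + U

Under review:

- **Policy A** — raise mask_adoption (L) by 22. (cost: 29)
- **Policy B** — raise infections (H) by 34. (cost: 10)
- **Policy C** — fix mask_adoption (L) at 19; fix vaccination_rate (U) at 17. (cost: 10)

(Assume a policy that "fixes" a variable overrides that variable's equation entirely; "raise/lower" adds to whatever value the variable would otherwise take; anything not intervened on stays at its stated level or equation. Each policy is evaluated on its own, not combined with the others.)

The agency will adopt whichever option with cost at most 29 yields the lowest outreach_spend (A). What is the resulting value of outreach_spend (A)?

1

Policy A (L + 22):
  L = 83 + 22 = 105
  H = 52
  R = 139 + 2·52 = 243
  U = 251 − 3·105 + 3·52 − 243 = -151
  A = 152 + (-151) = 1
Policy B (H + 34):
  L = 83
  H = 52 + 34 = 86
  R = 139 + 2·86 = 311
  U = 251 − 3·83 + 3·86 − 311 = -51
  A = 152 + (-51) = 101
Policy C (L := 19, U := 17):
  L = 19
  H = 52
  R = 139 + 2·52 = 243
  U = 17
  A = 152 + 17 = 169
Comparing — Policy A: A=1, Policy B: A=101, Policy C: A=169. Lowest is 1 (Policy A).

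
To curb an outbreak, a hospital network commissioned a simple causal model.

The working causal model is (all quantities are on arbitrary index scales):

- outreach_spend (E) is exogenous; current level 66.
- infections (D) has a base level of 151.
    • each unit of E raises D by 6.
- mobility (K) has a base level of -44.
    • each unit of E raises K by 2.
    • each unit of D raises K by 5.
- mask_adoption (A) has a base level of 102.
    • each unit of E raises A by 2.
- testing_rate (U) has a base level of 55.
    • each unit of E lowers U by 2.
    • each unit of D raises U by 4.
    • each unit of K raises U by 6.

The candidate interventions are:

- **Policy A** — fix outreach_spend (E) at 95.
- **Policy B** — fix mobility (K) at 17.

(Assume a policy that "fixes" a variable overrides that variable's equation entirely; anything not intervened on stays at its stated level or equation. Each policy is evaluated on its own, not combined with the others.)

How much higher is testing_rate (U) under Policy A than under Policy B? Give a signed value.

23042

Policy A (E := 95):
  E = 95
  D = 151 + 6·95 = 721
  K = -44 + 2·95 + 5·721 = 3751
  U = 55 − 2·95 + 4·721 + 6·3751 = 25255
Policy B (K := 17):
  E = 66
  D = 151 + 6·66 = 547
  K = 17
  U = 55 − 2·66 + 4·547 + 6·17 = 2213
U: 25255 − 2213 = 23042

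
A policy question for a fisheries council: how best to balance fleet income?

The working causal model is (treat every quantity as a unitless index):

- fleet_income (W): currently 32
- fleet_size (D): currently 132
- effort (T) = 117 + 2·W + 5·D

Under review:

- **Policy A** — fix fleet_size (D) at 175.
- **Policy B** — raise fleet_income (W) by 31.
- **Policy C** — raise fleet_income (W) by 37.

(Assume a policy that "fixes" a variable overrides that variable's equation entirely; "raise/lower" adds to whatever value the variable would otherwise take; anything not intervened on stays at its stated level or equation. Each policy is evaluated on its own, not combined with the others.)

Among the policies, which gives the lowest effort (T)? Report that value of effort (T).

Policy A (D := 175):
  W = 32
  D = 175
  T = 117 + 2·32 + 5·175 = 1056
Policy B (W + 31):
  W = 32 + 31 = 63
  D = 132
  T = 117 + 2·63 + 5·132 = 903
Policy C (W + 37):
  W = 32 + 37 = 69
  D = 132
  T = 117 + 2·69 + 5·132 = 915
Comparing — Policy A: T=1056, Policy B: T=903, Policy C: T=915. Lowest is 903 (Policy B).

903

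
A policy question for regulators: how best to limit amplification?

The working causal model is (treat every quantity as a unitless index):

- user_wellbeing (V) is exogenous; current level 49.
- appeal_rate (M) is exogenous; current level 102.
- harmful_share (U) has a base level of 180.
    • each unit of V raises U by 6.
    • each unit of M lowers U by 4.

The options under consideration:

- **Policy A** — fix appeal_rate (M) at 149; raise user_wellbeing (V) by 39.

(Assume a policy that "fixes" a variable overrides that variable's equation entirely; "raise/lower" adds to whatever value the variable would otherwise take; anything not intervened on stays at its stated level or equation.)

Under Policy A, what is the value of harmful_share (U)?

Policy A (M := 149, V + 39):
  V = 49 + 39 = 88
  M = 149
  U = 180 + 6·88 − 4·149 = 112

112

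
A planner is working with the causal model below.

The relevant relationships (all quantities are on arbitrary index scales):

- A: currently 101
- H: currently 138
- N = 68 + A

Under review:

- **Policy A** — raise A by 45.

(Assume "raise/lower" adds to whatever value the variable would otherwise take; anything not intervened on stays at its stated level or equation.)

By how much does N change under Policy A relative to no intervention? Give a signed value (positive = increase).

Baseline:
  A = 101
  N = 68 + 101 = 169
Policy A (A + 45):
  A = 101 + 45 = 146
  N = 68 + 146 = 214
Change in N: 214 − 169 = 45

45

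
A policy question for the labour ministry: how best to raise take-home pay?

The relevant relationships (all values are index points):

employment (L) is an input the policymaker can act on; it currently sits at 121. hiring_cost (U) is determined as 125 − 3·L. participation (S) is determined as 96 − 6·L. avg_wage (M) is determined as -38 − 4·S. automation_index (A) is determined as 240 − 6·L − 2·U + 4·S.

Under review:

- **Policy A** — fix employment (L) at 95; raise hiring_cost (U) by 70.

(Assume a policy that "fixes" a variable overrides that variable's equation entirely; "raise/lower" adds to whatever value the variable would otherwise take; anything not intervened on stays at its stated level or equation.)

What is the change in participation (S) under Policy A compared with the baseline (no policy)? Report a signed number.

Baseline:
  L = 121
  S = 96 − 6·121 = -630
Policy A (L := 95, U + 70):
  L = 95
  S = 96 − 6·95 = -474
Change in S: -474 − (-630) = 156

156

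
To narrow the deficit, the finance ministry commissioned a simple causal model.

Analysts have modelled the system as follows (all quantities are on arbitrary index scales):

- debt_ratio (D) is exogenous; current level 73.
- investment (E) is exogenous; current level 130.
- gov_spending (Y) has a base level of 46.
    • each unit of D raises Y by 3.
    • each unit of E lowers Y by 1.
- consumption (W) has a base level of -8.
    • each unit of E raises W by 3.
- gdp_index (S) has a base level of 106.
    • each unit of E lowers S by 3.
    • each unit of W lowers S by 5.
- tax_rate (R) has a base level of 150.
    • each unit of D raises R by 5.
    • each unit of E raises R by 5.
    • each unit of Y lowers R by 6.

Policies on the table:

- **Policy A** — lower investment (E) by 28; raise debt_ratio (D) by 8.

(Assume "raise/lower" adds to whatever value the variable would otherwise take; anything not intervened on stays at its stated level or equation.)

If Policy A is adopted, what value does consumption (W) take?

Policy A (E − 28, D + 8):
  E = 130 − 28 = 102
  W = -8 + 3·102 = 298

298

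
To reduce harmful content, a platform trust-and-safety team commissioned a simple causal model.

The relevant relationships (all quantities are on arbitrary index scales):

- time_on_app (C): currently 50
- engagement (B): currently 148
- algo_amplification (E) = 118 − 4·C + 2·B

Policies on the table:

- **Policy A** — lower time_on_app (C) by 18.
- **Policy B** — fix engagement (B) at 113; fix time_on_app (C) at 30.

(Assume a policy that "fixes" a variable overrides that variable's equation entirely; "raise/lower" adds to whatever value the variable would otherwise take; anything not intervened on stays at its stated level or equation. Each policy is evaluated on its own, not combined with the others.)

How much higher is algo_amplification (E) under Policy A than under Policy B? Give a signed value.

62

Policy A (C − 18):
  C = 50 − 18 = 32
  B = 148
  E = 118 − 4·32 + 2·148 = 286
Policy B (B := 113, C := 30):
  C = 30
  B = 113
  E = 118 − 4·30 + 2·113 = 224
E: 286 − 224 = 62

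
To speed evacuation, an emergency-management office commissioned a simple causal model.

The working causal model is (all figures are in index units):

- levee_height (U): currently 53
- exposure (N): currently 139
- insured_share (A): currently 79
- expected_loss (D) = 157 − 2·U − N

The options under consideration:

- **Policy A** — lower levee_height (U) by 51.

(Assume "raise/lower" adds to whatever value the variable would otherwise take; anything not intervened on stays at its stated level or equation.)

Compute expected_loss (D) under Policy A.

Policy A (U − 51):
  U = 53 − 51 = 2
  N = 139
  D = 157 − 2·2 − 139 = 14

14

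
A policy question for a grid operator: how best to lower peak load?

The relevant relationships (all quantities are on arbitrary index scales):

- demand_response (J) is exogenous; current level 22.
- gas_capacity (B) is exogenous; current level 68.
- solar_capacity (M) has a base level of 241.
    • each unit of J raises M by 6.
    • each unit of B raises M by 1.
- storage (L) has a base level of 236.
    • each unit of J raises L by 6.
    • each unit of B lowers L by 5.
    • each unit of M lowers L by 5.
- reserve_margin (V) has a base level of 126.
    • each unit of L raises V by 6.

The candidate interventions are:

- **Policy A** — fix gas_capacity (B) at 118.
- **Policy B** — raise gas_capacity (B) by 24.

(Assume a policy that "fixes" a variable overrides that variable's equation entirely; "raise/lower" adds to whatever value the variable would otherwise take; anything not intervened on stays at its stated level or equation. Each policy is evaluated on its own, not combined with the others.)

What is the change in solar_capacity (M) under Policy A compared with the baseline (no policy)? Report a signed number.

Baseline:
  J = 22
  B = 68
  M = 241 + 6·22 + 68 = 441
Policy A (B := 118):
  J = 22
  B = 118
  M = 241 + 6·22 + 118 = 491
Change in M: 491 − 441 = 50

50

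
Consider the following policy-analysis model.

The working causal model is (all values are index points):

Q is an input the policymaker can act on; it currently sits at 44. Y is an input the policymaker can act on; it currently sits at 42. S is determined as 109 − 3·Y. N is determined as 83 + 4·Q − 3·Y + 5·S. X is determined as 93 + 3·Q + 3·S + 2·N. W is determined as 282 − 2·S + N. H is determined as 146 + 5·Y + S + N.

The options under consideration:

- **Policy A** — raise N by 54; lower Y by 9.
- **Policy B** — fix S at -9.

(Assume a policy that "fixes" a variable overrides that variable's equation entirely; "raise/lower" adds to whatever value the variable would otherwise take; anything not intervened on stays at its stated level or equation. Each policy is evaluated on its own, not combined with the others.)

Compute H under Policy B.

435

Policy B (S := -9):
  Q = 44
  Y = 42
  S = -9
  N = 83 + 4·44 − 3·42 + 5·(-9) = 88
  H = 146 + 5·42 + (-9) + 88 = 435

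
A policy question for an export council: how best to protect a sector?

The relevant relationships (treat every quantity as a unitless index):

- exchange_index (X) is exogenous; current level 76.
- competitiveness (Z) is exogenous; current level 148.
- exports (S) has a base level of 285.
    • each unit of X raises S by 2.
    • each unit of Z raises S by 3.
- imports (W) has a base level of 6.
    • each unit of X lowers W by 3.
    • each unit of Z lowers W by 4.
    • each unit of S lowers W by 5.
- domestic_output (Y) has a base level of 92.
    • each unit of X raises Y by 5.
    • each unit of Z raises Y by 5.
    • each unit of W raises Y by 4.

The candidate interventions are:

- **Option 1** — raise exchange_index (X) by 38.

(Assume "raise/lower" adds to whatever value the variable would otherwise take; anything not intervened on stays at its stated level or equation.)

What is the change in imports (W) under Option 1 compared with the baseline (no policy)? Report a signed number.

Baseline:
  X = 76
  Z = 148
  S = 285 + 2·76 + 3·148 = 881
  W = 6 − 3·76 − 4·148 − 5·881 = -5219
Option 1 (X + 38):
  X = 76 + 38 = 114
  Z = 148
  S = 285 + 2·114 + 3·148 = 957
  W = 6 − 3·114 − 4·148 − 5·957 = -5713
Change in W: -5713 − (-5219) = -494

-494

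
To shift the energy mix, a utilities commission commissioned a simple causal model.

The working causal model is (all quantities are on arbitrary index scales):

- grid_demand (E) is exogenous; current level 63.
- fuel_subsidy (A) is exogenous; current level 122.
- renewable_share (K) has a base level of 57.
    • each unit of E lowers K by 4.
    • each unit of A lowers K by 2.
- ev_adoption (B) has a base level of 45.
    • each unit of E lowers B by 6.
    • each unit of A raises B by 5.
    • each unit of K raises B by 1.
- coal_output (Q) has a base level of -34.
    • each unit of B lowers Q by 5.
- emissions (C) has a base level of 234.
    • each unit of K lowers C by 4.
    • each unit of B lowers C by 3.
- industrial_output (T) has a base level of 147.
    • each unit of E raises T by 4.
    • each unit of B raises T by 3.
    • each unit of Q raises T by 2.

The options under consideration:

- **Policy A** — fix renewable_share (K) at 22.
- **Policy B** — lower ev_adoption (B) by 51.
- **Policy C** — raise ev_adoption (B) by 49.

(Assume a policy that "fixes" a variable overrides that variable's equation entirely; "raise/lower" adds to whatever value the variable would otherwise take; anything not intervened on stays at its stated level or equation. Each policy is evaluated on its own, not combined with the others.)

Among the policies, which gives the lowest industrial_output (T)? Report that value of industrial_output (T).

-1762

Policy A (K := 22):
  E = 63
  A = 122
  K = 22
  B = 45 − 6·63 + 5·122 + 22 = 299
  Q = -34 − 5·299 = -1529
  T = 147 + 4·63 + 3·299 + 2·(-1529) = -1762
Policy B (B − 51):
  E = 63
  A = 122
  K = 57 − 4·63 − 2·122 = -439
  B = 45 − 6·63 + 5·122 + (-439) (−51 from intervention) = -213
  Q = -34 − 5·(-213) = 1031
  T = 147 + 4·63 + 3·(-213) + 2·1031 = 1822
Policy C (B + 49):
  E = 63
  A = 122
  K = 57 − 4·63 − 2·122 = -439
  B = 45 − 6·63 + 5·122 + (-439) (+49 from intervention) = -113
  Q = -34 − 5·(-113) = 531
  T = 147 + 4·63 + 3·(-113) + 2·531 = 1122
Comparing — Policy A: T=-1762, Policy B: T=1822, Policy C: T=1122. Lowest is -1762 (Policy A).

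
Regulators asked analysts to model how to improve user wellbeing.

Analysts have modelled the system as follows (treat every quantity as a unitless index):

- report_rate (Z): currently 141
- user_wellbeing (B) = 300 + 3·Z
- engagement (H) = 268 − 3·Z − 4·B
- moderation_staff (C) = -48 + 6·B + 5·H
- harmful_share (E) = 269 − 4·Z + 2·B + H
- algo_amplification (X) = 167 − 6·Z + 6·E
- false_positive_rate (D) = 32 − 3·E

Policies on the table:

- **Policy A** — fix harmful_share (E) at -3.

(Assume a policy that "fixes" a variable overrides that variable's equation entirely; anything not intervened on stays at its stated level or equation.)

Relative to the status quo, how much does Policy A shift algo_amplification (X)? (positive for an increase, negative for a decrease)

11358

Baseline:
  Z = 141
  B = 300 + 3·141 = 723
  H = 268 − 3·141 − 4·723 = -3047
  E = 269 − 4·141 + 2·723 + (-3047) = -1896
  X = 167 − 6·141 + 6·(-1896) = -12055
Policy A (E := -3):
  Z = 141
  B = 300 + 3·141 = 723
  H = 268 − 3·141 − 4·723 = -3047
  E = -3
  X = 167 − 6·141 + 6·(-3) = -697
Change in X: -697 − (-12055) = 11358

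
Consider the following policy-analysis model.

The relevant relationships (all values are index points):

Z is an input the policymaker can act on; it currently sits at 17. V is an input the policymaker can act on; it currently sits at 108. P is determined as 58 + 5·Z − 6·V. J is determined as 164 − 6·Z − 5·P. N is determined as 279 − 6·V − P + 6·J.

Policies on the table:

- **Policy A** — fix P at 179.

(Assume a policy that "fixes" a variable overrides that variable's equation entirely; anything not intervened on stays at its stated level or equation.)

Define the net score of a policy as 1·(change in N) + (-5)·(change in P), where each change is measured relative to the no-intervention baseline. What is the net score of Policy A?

-24624

Baseline:
  Z = 17
  V = 108
  P = 58 + 5·17 − 6·108 = -505
  J = 164 − 6·17 − 5·(-505) = 2587
  N = 279 − 6·108 − (-505) + 6·2587 = 15658
Policy A (P := 179):
  Z = 17
  V = 108
  P = 179
  J = 164 − 6·17 − 5·179 = -833
  N = 279 − 6·108 − 179 + 6·(-833) = -5546
ΔN = -5546 − 15658 = -21204; ΔP = 179 − (-505) = 684
Score = 1·(-21204) + (-5)·684 = -24624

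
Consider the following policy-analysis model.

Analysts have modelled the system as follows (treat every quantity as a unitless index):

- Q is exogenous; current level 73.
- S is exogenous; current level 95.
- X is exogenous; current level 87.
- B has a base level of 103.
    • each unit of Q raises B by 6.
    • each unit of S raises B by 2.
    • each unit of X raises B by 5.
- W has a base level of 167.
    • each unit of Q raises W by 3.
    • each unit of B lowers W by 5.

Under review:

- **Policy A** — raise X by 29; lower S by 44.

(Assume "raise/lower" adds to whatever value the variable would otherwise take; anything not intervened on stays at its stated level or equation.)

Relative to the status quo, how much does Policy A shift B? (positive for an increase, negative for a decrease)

57

Baseline:
  Q = 73
  S = 95
  X = 87
  B = 103 + 6·73 + 2·95 + 5·87 = 1166
Policy A (X + 29, S − 44):
  Q = 73
  S = 95 − 44 = 51
  X = 87 + 29 = 116
  B = 103 + 6·73 + 2·51 + 5·116 = 1223
Change in B: 1223 − 1166 = 57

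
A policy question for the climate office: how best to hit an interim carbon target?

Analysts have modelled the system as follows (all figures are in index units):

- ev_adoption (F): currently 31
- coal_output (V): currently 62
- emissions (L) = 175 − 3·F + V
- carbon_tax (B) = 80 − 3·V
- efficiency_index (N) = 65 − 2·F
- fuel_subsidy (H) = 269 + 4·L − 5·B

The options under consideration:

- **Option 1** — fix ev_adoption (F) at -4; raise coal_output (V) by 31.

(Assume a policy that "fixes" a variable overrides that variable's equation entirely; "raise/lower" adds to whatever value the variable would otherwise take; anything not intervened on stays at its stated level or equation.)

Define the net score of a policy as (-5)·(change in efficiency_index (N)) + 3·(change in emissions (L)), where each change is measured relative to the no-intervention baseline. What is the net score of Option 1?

Baseline:
  F = 31
  V = 62
  L = 175 − 3·31 + 62 = 144
  N = 65 − 2·31 = 3
Option 1 (F := -4, V + 31):
  F = -4
  V = 62 + 31 = 93
  L = 175 − 3·(-4) + 93 = 280
  N = 65 − 2·(-4) = 73
ΔN = 73 − 3 = 70; ΔL = 280 − 144 = 136
Score = (-5)·70 + 3·136 = 58

58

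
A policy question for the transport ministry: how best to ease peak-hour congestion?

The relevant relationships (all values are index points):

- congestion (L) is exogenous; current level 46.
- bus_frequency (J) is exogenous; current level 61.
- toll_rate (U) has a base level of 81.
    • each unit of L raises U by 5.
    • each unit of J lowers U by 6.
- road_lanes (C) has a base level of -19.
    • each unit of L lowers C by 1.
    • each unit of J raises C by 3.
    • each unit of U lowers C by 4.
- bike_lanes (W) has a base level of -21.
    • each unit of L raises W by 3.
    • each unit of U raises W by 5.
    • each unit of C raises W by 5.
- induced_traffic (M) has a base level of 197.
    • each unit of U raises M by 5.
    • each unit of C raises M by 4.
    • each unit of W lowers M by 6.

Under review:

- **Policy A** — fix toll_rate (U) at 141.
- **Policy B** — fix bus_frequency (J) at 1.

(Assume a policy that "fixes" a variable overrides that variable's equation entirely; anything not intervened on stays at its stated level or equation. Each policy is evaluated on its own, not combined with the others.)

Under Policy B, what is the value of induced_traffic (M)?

Policy B (J := 1):
  L = 46
  J = 1
  U = 81 + 5·46 − 6·1 = 305
  C = -19 − 46 + 3·1 − 4·305 = -1282
  W = -21 + 3·46 + 5·305 + 5·(-1282) = -4768
  M = 197 + 5·305 + 4·(-1282) − 6·(-4768) = 25202

25202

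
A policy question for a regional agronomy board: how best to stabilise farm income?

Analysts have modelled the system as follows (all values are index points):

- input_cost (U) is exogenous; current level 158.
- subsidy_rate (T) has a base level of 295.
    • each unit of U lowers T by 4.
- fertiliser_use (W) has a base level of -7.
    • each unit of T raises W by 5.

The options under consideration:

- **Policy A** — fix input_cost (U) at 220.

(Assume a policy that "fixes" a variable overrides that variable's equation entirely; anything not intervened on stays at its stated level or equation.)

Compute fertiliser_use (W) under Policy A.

Policy A (U := 220):
  U = 220
  T = 295 − 4·220 = -585
  W = -7 + 5·(-585) = -2932

-2932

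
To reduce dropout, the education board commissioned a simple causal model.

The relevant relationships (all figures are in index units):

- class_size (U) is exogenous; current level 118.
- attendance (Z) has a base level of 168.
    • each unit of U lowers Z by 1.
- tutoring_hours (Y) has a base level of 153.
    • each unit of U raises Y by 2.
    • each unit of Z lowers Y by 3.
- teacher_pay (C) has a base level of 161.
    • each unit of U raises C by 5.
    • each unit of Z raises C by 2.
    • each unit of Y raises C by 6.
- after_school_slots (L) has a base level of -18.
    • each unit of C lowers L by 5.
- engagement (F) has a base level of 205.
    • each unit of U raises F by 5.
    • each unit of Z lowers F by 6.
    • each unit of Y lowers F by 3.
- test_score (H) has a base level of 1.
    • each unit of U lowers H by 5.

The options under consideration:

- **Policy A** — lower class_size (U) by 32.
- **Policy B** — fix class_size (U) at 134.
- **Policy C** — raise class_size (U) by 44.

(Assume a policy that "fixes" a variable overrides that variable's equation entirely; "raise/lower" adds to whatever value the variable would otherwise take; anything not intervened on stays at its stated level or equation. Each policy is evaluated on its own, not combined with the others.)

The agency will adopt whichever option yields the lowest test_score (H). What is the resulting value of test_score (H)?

-809

Policy A (U − 32):
  U = 118 − 32 = 86
  H = 1 − 5·86 = -429
Policy B (U := 134):
  U = 134
  H = 1 − 5·134 = -669
Policy C (U + 44):
  U = 118 + 44 = 162
  H = 1 − 5·162 = -809
Comparing — Policy A: H=-429, Policy B: H=-669, Policy C: H=-809. Lowest is -809 (Policy C).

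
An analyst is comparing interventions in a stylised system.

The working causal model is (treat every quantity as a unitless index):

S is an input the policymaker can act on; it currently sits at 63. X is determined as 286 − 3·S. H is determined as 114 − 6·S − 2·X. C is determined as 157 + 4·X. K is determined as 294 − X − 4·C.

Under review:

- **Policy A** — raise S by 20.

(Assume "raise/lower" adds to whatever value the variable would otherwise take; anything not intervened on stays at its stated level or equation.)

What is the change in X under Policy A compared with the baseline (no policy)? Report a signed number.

Baseline:
  S = 63
  X = 286 − 3·63 = 97
Policy A (S + 20):
  S = 63 + 20 = 83
  X = 286 − 3·83 = 37
Change in X: 37 − 97 = -60

-60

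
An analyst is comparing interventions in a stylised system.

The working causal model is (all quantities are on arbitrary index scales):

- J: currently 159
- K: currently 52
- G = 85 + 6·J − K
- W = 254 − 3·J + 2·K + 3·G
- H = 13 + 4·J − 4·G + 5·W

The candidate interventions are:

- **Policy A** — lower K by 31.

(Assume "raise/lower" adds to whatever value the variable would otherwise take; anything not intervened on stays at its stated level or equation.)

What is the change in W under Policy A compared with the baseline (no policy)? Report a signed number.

Baseline:
  J = 159
  K = 52
  G = 85 + 6·159 − 52 = 987
  W = 254 − 3·159 + 2·52 + 3·987 = 2842
Policy A (K − 31):
  J = 159
  K = 52 − 31 = 21
  G = 85 + 6·159 − 21 = 1018
  W = 254 − 3·159 + 2·21 + 3·1018 = 2873
Change in W: 2873 − 2842 = 31

31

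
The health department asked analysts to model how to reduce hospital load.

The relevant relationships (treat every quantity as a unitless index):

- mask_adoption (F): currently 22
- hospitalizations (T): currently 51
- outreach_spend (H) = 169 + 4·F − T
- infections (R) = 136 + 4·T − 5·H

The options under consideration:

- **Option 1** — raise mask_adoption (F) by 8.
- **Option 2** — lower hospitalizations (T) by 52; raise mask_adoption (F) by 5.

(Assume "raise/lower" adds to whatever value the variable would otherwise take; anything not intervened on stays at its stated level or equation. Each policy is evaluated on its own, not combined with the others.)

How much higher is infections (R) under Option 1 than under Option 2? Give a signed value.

408

Option 1 (F + 8):
  F = 22 + 8 = 30
  T = 51
  H = 169 + 4·30 − 51 = 238
  R = 136 + 4·51 − 5·238 = -850
Option 2 (T − 52, F + 5):
  F = 22 + 5 = 27
  T = 51 − 52 = -1
  H = 169 + 4·27 − (-1) = 278
  R = 136 + 4·(-1) − 5·278 = -1258
R: -850 − (-1258) = 408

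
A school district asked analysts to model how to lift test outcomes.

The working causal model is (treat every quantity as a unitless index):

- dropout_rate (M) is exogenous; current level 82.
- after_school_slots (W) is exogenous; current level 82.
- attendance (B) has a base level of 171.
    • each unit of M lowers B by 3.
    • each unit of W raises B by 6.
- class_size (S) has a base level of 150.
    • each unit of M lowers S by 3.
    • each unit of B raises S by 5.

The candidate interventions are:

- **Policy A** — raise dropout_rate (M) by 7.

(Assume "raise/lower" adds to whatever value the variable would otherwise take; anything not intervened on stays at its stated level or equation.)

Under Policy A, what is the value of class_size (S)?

Policy A (M + 7):
  M = 82 + 7 = 89
  W = 82
  B = 171 − 3·89 + 6·82 = 396
  S = 150 − 3·89 + 5·396 = 1863

1863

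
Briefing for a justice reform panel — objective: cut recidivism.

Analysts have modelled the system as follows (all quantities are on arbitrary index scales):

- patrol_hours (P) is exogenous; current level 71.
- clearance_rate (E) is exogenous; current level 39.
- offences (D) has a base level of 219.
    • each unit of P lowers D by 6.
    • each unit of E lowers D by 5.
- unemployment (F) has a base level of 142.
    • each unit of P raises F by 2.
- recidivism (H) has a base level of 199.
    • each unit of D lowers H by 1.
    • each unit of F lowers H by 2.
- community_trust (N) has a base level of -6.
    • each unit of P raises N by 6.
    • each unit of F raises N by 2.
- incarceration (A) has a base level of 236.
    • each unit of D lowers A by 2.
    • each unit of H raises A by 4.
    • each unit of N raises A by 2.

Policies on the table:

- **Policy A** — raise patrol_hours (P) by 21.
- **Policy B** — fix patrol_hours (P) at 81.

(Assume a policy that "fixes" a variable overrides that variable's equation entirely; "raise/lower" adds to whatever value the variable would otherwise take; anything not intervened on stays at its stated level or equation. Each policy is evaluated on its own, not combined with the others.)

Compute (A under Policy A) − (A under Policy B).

Policy A (P + 21):
  P = 71 + 21 = 92
  E = 39
  D = 219 − 6·92 − 5·39 = -528
  F = 142 + 2·92 = 326
  H = 199 − (-528) − 2·326 = 75
  N = -6 + 6·92 + 2·326 = 1198
  A = 236 − 2·(-528) + 4·75 + 2·1198 = 3988
Policy B (P := 81):
  P = 81
  E = 39
  D = 219 − 6·81 − 5·39 = -462
  F = 142 + 2·81 = 304
  H = 199 − (-462) − 2·304 = 53
  N = -6 + 6·81 + 2·304 = 1088
  A = 236 − 2·(-462) + 4·53 + 2·1088 = 3548
A: 3988 − 3548 = 440

440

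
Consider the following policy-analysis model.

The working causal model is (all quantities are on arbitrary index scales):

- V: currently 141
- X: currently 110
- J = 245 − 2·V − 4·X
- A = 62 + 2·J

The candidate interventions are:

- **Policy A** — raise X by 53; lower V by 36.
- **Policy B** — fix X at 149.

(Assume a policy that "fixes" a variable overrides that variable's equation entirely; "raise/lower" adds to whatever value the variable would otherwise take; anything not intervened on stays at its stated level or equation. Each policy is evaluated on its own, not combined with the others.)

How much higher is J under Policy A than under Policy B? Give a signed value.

16

Policy A (X + 53, V − 36):
  V = 141 − 36 = 105
  X = 110 + 53 = 163
  J = 245 − 2·105 − 4·163 = -617
Policy B (X := 149):
  V = 141
  X = 149
  J = 245 − 2·141 − 4·149 = -633
J: -617 − (-633) = 16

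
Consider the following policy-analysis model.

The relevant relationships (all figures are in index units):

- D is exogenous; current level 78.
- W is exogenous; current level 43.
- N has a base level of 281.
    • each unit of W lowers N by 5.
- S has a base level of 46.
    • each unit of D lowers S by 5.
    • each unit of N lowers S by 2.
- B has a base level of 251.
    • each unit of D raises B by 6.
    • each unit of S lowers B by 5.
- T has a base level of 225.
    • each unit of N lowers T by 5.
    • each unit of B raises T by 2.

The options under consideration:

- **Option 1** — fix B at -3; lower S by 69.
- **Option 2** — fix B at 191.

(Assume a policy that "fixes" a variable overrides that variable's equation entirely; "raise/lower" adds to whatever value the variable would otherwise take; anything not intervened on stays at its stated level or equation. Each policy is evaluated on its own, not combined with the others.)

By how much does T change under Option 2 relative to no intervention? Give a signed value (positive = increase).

-5816

Baseline:
  D = 78
  W = 43
  N = 281 − 5·43 = 66
  S = 46 − 5·78 − 2·66 = -476
  B = 251 + 6·78 − 5·(-476) = 3099
  T = 225 − 5·66 + 2·3099 = 6093
Option 2 (B := 191):
  D = 78
  W = 43
  N = 281 − 5·43 = 66
  S = 46 − 5·78 − 2·66 = -476
  B = 191
  T = 225 − 5·66 + 2·191 = 277
Change in T: 277 − 6093 = -5816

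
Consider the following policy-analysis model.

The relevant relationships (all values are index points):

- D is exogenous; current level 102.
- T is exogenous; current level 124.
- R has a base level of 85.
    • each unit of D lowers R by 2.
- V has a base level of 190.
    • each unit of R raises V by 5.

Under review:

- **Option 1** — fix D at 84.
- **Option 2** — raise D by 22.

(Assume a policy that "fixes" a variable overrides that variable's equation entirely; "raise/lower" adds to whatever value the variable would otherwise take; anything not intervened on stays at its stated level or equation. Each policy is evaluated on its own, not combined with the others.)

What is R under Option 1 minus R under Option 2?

80

Option 1 (D := 84):
  D = 84
  R = 85 − 2·84 = -83
Option 2 (D + 22):
  D = 102 + 22 = 124
  R = 85 − 2·124 = -163
R: -83 − (-163) = 80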